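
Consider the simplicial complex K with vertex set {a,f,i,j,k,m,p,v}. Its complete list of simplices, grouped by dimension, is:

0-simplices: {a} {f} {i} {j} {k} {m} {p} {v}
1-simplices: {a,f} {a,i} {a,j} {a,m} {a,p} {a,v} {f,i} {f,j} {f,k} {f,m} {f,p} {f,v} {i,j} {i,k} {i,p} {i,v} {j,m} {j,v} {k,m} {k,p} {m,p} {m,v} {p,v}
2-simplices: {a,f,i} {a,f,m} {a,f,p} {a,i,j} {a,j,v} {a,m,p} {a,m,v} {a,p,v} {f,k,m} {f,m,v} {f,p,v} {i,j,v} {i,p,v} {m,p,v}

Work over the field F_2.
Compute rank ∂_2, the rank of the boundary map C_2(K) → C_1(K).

rank∂_2=12

n_0=8 n_1=23 n_2=14  [Z2]
∂1: piv[af,ai,aj,am,ap,av,fk] rk=7  ker:fi,fj,fm,fp,fv,ij,ik,ip,iv,jm,jv,km,kp,mp,mv,pv
∂2: piv[afi,afm,afp,aij,ajv,amp,amv,apv,fkm,fmv,ijv,ipv] rk=12  ker:fpv,mpv
rk∂_2=12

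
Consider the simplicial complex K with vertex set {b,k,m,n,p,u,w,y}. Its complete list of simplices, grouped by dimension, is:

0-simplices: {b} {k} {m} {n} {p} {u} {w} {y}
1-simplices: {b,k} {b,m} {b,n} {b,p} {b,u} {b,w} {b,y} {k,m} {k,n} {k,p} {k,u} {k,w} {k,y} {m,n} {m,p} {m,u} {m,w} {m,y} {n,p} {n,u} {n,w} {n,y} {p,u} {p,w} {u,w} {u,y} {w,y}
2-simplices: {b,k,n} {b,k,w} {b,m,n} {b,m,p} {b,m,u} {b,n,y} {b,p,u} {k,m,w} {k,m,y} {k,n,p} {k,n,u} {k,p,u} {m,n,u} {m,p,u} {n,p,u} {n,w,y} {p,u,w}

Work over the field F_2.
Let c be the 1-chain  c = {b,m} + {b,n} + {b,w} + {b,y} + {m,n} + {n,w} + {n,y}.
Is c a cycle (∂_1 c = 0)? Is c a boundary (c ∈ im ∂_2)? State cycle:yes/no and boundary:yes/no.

n_0=8 n_1=27 n_2=17  [Z2]
∂1: piv[bk,bm,bn,bp,bu,bw,by] rk=7  ker:km,kn,kp,ku,kw,ky,mn,mp,mu,mw,my,np,nu,nw,ny,pu,pw,uw,uy,wy
∂2: piv[bkn,bkw,bmn,bmp,bmu,bny,bpu,kmw,kmy,knp,knu,kpu,mnu,nwy,puw] rk=15  ker:mpu,npu
∂1c = 0
c vs im∂2: residual ≠ 0 ⇒ not boundary

cycle:yes boundary:no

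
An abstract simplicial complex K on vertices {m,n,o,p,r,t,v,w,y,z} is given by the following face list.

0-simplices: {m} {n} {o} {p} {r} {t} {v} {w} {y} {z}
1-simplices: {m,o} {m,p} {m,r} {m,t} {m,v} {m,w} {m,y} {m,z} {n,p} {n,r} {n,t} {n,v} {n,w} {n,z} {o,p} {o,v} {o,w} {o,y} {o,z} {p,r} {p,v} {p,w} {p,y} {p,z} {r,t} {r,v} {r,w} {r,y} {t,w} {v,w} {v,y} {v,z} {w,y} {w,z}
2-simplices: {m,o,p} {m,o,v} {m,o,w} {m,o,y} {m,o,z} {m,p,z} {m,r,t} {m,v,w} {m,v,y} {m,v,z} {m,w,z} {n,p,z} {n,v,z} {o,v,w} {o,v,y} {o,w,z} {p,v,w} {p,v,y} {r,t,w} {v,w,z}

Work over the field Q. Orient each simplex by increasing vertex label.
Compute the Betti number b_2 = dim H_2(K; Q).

n_0=10 n_1=34 n_2=20  [Q]
∂1: piv[mo,mp,mr,mt,mv,mw,my,mz,np] rk=9  ker:nr,nt,nv,nw,nz,op,ov,ow,oy,oz,pr,pv,pw,py,pz,rt,rv,rw,ry,tw,vw,vy,vz,wy,wz
∂2: piv[mop,mov,mow,moy,moz,mpz,mrt,mvw,mvy,mvz,mwz,npz,nvz,pvw,pvy,rtw] rk=16  ker:ovw,ovy,owz,vwz
b_2=(20−16)−0=4

b_2=4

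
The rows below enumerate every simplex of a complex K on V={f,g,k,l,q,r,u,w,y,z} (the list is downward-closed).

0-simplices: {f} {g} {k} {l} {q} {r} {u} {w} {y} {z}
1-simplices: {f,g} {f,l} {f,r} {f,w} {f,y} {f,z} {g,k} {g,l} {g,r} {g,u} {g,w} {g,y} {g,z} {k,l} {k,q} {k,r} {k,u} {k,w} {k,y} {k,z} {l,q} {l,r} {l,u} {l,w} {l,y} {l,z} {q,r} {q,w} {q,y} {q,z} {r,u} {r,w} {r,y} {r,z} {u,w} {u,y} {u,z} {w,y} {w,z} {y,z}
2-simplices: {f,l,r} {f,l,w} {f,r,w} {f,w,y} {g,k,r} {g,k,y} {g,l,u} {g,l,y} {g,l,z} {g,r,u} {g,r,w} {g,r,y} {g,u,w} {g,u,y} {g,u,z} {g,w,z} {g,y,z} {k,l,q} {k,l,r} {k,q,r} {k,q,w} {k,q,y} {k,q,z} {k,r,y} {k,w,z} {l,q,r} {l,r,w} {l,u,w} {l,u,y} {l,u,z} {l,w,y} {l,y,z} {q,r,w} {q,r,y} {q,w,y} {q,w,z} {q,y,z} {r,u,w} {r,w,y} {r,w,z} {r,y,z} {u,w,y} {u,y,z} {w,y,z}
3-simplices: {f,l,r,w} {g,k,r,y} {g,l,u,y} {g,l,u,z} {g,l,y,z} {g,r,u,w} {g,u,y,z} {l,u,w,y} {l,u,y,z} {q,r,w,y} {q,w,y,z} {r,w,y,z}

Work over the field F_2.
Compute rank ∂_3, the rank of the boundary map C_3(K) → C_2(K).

rank∂_3=11

n_0=10 n_1=40 n_2=44 n_3=12  [Z2]
∂1: piv[fg,fl,fr,fw,fy,fz,gk,gu,kq] rk=9  ker:gl,gr,gw,gy,gz,kl,kr,ku,kw,ky,kz,lq,lr,lu,lw,ly,lz,qr,qw,qy,qz,ru,rw,ry,rz,uw,uy,uz,wy,wz,yz
∂2: piv[flr,flw,frw,fwy,gkr,gky,glu,gly,glz,gru,grw,gry,guw,guy,guz,gwz,gyz,klq,klr,kqr,kqw,kqy,kqz,kwz,luw,lwy,qrw,rwz] rk=28  ker:kry,lqr,lrw,luy,luz,lyz,qry,qwy,qwz,qyz,ruw,rwy,ryz,uwy,uyz,wyz
∂3: piv[flrw,gkry,gluy,gluz,glyz,gruw,guyz,luwy,qrwy,qwyz,rwyz] rk=11  ker:luyz
rk∂_3=11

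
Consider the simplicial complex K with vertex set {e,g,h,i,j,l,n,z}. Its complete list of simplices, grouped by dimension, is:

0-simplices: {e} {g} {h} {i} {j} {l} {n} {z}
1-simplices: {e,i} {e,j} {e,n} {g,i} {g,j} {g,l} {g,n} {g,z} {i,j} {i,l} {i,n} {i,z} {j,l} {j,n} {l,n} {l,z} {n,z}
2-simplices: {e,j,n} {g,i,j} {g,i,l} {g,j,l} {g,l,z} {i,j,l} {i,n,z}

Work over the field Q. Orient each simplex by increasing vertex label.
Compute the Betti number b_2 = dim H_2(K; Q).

b_2=1

n_0=8 n_1=17 n_2=7  [Q]
∂1: piv[ei,ej,en,gi,gl,gz] rk=6  ker:gj,gn,ij,il,in,iz,jl,jn,ln,lz,nz
∂2: piv[ejn,gij,gil,gjl,glz,inz] rk=6  ker:ijl
b_2=(7−6)−0=1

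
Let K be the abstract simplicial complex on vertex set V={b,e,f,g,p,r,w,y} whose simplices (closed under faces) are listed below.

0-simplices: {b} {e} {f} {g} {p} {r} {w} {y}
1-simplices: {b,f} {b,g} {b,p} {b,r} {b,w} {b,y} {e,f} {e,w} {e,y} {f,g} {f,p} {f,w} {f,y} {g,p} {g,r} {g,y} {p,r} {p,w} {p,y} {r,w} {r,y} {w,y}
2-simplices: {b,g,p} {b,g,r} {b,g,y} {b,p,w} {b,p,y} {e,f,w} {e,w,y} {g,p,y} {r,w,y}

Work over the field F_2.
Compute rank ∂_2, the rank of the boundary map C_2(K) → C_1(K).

rank∂_2=8

n_0=8 n_1=22 n_2=9  [Z2]
∂1: piv[bf,bg,bp,br,bw,by,ef] rk=7  ker:ew,ey,fg,fp,fw,fy,gp,gr,gy,pr,pw,py,rw,ry,wy
∂2: piv[bgp,bgr,bgy,bpw,bpy,efw,ewy,rwy] rk=8  ker:gpy
rk∂_2=8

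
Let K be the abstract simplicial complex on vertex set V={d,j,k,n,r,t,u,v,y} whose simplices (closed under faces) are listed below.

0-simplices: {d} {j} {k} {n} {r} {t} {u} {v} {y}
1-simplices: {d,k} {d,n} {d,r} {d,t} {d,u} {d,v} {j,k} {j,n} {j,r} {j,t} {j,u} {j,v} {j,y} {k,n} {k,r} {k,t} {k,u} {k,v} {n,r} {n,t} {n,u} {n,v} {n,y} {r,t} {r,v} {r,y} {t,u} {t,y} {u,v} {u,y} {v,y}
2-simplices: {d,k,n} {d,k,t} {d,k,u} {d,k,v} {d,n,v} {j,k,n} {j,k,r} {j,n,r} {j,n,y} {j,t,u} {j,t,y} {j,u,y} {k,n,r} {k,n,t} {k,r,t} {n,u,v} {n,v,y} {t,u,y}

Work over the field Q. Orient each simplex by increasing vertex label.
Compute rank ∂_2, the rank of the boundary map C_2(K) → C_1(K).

n_0=9 n_1=31 n_2=18  [Q]
∂1: piv[dk,dn,dr,dt,du,dv,jk,jy] rk=8  ker:jn,jr,jt,ju,jv,kn,kr,kt,ku,kv,nr,nt,nu,nv,ny,rt,rv,ry,tu,ty,uv,uy,vy
∂2: piv[dkn,dkt,dku,dkv,dnv,jkn,jkr,jnr,jny,jtu,jty,juy,knt,krt,nuv,nvy] rk=16  ker:knr,tuy
rk∂_2=16

rank∂_2=16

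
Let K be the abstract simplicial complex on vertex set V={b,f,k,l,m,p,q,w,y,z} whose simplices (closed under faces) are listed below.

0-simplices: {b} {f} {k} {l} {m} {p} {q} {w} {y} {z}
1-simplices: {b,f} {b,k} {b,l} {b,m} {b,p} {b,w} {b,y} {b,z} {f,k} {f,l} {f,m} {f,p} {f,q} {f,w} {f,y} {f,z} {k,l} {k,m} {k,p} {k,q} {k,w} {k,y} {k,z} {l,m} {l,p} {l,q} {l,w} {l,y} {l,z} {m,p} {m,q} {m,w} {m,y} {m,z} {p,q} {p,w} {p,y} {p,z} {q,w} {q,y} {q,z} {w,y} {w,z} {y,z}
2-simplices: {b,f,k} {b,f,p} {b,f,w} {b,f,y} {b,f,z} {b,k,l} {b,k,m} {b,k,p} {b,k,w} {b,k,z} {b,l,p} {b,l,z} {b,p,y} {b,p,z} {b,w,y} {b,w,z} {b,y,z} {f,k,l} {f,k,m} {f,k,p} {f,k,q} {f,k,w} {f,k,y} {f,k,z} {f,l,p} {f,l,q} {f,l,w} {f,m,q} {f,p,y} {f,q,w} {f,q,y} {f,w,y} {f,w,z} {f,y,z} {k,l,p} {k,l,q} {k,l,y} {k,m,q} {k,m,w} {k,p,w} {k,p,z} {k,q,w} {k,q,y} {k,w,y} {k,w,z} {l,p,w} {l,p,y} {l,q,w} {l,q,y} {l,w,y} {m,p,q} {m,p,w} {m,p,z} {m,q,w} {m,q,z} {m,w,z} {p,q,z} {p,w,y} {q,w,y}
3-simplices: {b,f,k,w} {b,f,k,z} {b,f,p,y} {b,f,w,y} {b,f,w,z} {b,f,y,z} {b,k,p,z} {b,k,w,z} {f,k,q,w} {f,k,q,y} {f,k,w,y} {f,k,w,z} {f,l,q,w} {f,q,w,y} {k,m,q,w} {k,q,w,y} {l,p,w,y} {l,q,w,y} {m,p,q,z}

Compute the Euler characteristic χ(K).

χ(K)=6

n_0=10 n_1=44 n_2=59 n_3=19
χ=+10−44+59−19=6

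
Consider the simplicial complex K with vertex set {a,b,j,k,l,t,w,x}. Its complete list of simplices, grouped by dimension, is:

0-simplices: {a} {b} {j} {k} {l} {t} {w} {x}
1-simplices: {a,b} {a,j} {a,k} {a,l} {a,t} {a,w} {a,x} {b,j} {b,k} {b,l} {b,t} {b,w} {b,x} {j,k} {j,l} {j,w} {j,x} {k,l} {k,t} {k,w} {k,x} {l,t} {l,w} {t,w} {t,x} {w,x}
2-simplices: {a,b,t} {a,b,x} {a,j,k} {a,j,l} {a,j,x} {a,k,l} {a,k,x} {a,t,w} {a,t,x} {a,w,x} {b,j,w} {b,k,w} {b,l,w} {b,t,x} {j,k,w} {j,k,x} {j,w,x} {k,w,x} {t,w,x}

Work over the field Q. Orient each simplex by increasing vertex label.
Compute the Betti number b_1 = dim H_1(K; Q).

n_0=8 n_1=26 n_2=19  [Q]
∂1: piv[ab,aj,ak,al,at,aw,ax] rk=7  ker:bj,bk,bl,bt,bw,bx,jk,jl,jw,jx,kl,kt,kw,kx,lt,lw,tw,tx,wx
∂2: piv[abt,abx,ajk,ajl,ajx,akl,akx,atw,atx,awx,bjw,bkw,blw,jkw,jwx] rk=15  ker:btx,jkx,kwx,twx
b_1=(26−7)−15=4

b_1=4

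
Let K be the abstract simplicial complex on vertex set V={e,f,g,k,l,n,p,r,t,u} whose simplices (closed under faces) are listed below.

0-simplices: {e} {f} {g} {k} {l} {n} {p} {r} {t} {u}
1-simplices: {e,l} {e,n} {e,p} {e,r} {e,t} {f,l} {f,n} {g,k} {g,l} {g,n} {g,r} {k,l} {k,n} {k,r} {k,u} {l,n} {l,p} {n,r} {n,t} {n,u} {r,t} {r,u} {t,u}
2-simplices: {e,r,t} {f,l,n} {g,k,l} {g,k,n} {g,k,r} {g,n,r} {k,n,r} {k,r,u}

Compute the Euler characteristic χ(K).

n_0=10 n_1=23 n_2=8
χ=+10−23+8=-5

χ(K)=-5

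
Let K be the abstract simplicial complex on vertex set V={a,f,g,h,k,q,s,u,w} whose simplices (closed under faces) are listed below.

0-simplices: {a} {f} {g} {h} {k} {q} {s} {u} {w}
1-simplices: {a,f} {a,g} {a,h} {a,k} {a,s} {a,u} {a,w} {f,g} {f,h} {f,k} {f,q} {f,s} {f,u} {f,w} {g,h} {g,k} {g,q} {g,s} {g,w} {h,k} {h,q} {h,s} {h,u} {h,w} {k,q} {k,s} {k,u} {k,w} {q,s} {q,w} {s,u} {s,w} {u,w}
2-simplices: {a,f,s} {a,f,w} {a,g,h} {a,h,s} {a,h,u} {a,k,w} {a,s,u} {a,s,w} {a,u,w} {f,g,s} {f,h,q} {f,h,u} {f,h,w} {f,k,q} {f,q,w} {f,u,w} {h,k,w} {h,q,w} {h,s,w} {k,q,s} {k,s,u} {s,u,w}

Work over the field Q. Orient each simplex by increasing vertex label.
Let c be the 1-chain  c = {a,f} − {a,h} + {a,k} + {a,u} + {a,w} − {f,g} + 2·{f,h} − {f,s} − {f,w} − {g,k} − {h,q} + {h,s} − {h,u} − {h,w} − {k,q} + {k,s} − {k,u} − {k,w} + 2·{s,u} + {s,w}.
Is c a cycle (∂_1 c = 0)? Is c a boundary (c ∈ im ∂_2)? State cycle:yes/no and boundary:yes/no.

n_0=9 n_1=33 n_2=22  [Q]
∂1: piv[af,ag,ah,ak,as,au,aw,fq] rk=8  ker:fg,fh,fk,fs,fu,fw,gh,gk,gq,gs,gw,hk,hq,hs,hu,hw,kq,ks,ku,kw,qs,qw,su,sw,uw
∂2: piv[afs,afw,agh,ahs,ahu,akw,asu,asw,auw,fgs,fhq,fhu,fhw,fkq,fqw,fuw,hkw,kqs,ksu] rk=19  ker:hqw,hsw,suw
∂1c = −3·{a} + 2·{f} + 3·{h} + 2·{k} − 2·{q} − 2·{s} + {u} − {w}

cycle:no boundary:no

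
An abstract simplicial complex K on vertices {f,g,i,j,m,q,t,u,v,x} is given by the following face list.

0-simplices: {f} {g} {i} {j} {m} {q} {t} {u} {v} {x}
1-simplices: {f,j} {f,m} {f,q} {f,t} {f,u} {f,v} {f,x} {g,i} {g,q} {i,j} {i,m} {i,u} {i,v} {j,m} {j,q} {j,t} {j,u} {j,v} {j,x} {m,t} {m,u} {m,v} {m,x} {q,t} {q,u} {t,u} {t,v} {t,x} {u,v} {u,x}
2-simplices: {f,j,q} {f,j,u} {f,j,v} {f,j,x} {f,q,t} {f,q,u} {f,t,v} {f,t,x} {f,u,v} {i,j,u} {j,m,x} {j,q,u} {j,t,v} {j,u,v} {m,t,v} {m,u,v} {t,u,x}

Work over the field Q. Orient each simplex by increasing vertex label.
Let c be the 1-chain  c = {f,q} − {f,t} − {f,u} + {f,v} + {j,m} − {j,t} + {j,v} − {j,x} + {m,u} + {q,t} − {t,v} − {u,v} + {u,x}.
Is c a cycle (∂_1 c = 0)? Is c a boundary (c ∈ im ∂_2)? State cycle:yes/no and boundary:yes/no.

cycle:yes boundary:no

n_0=10 n_1=30 n_2=17  [Q]
∂1: piv[fj,fm,fq,ft,fu,fv,fx,gi,gq] rk=9  ker:ij,im,iu,iv,jm,jq,jt,ju,jv,jx,mt,mu,mv,mx,qt,qu,tu,tv,tx,uv,ux
∂2: piv[fjq,fju,fjv,fjx,fqt,fqu,ftv,ftx,fuv,iju,jmx,jtv,mtv,muv,tux] rk=15  ker:jqu,juv
∂1c = 0
c vs im∂2: residual ≠ 0 ⇒ not boundary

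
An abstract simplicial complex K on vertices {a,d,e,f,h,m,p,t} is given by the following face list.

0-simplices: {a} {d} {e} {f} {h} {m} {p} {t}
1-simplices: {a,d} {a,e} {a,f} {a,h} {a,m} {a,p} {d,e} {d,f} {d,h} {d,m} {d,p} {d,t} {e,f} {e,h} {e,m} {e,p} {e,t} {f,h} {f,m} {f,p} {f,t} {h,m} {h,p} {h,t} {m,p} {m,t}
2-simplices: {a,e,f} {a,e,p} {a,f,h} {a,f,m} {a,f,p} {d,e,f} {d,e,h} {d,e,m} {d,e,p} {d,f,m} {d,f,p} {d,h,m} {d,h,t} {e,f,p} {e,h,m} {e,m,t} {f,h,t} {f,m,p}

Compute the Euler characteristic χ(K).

n_0=8 n_1=26 n_2=18
χ=+8−26+18=0

χ(K)=0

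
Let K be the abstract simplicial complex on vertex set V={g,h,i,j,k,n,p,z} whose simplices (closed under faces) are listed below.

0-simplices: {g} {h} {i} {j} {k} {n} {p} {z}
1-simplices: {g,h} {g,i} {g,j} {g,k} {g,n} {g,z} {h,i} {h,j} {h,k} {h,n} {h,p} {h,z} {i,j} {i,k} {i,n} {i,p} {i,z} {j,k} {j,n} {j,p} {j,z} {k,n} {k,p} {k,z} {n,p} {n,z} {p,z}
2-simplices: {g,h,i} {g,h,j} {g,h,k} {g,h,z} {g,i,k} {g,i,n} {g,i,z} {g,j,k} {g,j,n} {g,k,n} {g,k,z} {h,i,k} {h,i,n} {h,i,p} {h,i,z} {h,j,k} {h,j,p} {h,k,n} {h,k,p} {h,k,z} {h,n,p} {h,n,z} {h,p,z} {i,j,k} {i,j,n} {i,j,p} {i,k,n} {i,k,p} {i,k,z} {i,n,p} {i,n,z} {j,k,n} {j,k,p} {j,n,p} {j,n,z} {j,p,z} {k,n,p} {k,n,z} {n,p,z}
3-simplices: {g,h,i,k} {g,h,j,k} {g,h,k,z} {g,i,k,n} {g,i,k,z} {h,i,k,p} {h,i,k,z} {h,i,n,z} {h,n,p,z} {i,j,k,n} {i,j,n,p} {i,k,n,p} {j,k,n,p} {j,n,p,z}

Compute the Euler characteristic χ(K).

n_0=8 n_1=27 n_2=39 n_3=14
χ=+8−27+39−14=6

χ(K)=6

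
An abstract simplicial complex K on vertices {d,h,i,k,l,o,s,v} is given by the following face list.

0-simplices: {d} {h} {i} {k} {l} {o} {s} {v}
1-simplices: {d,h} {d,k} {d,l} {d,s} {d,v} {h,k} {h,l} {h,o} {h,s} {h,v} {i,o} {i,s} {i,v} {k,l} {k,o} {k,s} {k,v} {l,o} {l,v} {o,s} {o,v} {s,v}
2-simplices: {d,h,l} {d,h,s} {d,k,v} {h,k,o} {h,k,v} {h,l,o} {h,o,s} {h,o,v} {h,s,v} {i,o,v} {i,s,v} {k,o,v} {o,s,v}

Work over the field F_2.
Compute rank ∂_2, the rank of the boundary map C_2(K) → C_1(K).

n_0=8 n_1=22 n_2=13  [Z2]
∂1: piv[dh,dk,dl,ds,dv,ho,io] rk=7  ker:hk,hl,hs,hv,is,iv,kl,ko,ks,kv,lo,lv,os,ov,sv
∂2: piv[dhl,dhs,dkv,hko,hkv,hlo,hos,hov,hsv,iov,isv] rk=11  ker:kov,osv
rk∂_2=11

rank∂_2=11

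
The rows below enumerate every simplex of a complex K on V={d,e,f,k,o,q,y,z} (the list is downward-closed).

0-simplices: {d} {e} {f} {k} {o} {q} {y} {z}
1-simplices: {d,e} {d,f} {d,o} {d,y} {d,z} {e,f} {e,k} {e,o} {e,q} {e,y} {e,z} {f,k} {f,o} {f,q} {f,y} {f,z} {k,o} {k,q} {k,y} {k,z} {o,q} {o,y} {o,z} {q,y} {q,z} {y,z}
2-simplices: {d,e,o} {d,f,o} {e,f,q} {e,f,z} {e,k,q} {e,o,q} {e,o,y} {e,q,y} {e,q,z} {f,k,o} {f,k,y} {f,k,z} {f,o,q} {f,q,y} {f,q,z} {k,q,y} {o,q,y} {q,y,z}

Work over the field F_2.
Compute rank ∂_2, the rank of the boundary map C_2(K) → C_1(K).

rank∂_2=16

n_0=8 n_1=26 n_2=18  [Z2]
∂1: piv[de,df,do,dy,dz,ek,eq] rk=7  ker:ef,eo,ey,ez,fk,fo,fq,fy,fz,ko,kq,ky,kz,oq,oy,oz,qy,qz,yz
∂2: piv[deo,dfo,efq,efz,ekq,eoq,eoy,eqy,eqz,fko,fky,fkz,foq,fqy,kqy,qyz] rk=16  ker:fqz,oqy
rk∂_2=16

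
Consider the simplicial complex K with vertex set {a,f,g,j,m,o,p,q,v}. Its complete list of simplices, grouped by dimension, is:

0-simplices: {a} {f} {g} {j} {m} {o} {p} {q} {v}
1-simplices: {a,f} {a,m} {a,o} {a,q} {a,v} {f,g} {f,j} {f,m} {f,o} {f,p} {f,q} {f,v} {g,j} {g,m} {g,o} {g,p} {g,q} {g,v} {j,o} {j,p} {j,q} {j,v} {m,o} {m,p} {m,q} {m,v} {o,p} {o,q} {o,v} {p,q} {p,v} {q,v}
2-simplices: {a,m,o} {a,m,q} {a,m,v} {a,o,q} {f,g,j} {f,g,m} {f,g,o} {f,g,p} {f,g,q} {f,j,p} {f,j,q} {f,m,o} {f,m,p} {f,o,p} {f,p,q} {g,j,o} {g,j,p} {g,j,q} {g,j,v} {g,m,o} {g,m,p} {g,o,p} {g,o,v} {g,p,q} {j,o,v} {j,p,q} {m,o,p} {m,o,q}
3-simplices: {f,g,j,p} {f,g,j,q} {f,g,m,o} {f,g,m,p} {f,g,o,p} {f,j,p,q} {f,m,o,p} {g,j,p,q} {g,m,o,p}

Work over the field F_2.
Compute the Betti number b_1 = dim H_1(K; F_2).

b_1=6

n_0=9 n_1=32 n_2=28 n_3=9  [Z2]
∂1: piv[af,am,ao,aq,av,fg,fj,fp] rk=8  ker:fm,fo,fq,fv,gj,gm,go,gp,gq,gv,jo,jp,jq,jv,mo,mp,mq,mv,op,oq,ov,pq,pv,qv
∂2: piv[amo,amq,amv,aoq,fgj,fgm,fgo,fgp,fgq,fjp,fjq,fmo,fmp,fop,fpq,gjo,gjv,gov] rk=18  ker:gjp,gjq,gmo,gmp,gop,gpq,jov,jpq,mop,moq
∂3: piv[fgjp,fgjq,fgmo,fgmp,fgop,fjpq,fmop,gjpq] rk=8  ker:gmop
b_1=(32−8)−18=6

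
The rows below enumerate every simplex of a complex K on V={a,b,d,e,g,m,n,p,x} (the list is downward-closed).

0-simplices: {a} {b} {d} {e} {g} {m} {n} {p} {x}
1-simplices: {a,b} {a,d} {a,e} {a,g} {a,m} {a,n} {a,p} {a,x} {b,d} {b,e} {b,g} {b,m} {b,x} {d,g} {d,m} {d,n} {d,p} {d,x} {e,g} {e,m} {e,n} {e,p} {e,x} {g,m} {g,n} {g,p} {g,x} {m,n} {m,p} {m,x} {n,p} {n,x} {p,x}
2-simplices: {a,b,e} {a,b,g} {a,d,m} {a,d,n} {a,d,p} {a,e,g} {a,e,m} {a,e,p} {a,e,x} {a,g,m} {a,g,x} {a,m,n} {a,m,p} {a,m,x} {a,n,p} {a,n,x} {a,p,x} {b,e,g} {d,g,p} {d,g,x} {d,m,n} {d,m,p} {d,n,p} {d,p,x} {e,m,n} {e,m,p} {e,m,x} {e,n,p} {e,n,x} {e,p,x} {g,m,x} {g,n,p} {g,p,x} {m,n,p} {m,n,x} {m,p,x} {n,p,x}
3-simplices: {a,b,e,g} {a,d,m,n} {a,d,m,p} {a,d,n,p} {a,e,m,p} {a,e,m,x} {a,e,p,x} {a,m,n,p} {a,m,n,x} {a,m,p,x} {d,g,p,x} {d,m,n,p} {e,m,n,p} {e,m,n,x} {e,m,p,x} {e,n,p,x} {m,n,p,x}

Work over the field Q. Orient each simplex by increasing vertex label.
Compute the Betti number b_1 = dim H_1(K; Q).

n_0=9 n_1=33 n_2=37 n_3=17  [Q]
∂1: piv[ab,ad,ae,ag,am,an,ap,ax] rk=8  ker:bd,be,bg,bm,bx,dg,dm,dn,dp,dx,eg,em,en,ep,ex,gm,gn,gp,gx,mn,mp,mx,np,nx,px
∂2: piv[abe,abg,adm,adn,adp,aeg,aem,aep,aex,agm,agx,amn,amp,amx,anp,anx,apx,dgp,dgx,dpx,emn,gnp] rk=22  ker:beg,dmn,dmp,dnp,emp,emx,enp,enx,epx,gmx,gpx,mnp,mnx,mpx,npx
∂3: piv[abeg,admn,admp,adnp,aemp,aemx,aepx,amnp,amnx,ampx,dgpx,emnp,emnx,enpx] rk=14  ker:dmnp,empx,mnpx
b_1=(33−8)−22=3

b_1=3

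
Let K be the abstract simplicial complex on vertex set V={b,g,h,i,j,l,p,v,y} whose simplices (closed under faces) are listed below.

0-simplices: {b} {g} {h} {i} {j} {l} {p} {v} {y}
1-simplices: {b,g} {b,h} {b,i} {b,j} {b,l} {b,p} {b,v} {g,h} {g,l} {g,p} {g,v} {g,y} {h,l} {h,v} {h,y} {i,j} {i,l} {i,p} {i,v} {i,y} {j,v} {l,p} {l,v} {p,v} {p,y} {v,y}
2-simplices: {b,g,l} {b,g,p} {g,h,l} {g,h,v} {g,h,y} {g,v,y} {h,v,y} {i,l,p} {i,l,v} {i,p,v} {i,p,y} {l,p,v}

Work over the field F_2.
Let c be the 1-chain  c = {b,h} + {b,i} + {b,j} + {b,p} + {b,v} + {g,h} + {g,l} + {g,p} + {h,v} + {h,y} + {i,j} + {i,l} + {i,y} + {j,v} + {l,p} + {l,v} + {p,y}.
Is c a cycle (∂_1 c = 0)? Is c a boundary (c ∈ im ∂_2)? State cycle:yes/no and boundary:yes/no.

cycle:no boundary:no

n_0=9 n_1=26 n_2=12  [Z2]
∂1: piv[bg,bh,bi,bj,bl,bp,bv,gy] rk=8  ker:gh,gl,gp,gv,hl,hv,hy,ij,il,ip,iv,iy,jv,lp,lv,pv,py,vy
∂2: piv[bgl,bgp,ghl,ghv,ghy,gvy,ilp,ilv,ipv,ipy] rk=10  ker:hvy,lpv
∂1c = {b} + {g} + {j} + {y}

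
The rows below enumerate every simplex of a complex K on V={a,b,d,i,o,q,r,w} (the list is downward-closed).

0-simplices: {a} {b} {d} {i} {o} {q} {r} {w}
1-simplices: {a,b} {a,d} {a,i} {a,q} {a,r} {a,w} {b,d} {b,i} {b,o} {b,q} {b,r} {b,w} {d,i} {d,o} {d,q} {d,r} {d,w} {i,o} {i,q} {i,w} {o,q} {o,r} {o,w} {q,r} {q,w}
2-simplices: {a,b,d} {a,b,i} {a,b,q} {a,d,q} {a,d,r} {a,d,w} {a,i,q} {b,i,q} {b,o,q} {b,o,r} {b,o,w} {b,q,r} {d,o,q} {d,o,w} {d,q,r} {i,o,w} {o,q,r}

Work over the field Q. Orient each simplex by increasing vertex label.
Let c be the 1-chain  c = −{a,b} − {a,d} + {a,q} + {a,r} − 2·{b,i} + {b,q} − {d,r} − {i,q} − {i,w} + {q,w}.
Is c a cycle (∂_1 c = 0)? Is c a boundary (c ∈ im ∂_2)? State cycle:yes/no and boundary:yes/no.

cycle:yes boundary:no

n_0=8 n_1=25 n_2=17  [Q]
∂1: piv[ab,ad,ai,aq,ar,aw,bo] rk=7  ker:bd,bi,bq,br,bw,di,do,dq,dr,dw,io,iq,iw,oq,or,ow,qr,qw
∂2: piv[abd,abi,abq,adq,adr,adw,aiq,boq,bor,bow,bqr,doq,dow,dqr,iow] rk=15  ker:biq,oqr
∂1c = 0
c vs im∂2: residual ≠ 0 ⇒ not boundary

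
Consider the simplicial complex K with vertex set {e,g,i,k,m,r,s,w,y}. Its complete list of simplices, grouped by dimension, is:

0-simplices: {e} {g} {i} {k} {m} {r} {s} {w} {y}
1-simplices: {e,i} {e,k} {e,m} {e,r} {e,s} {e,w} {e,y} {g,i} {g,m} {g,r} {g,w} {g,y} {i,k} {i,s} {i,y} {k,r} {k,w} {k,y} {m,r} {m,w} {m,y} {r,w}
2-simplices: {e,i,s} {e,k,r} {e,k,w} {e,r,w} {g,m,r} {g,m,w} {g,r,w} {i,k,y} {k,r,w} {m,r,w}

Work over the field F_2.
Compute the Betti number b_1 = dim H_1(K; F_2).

n_0=9 n_1=22 n_2=10  [Z2]
∂1: piv[ei,ek,em,er,es,ew,ey,gi] rk=8  ker:gm,gr,gw,gy,ik,is,iy,kr,kw,ky,mr,mw,my,rw
∂2: piv[eis,ekr,ekw,erw,gmr,gmw,grw,iky] rk=8  ker:krw,mrw
b_1=(22−8)−8=6

b_1=6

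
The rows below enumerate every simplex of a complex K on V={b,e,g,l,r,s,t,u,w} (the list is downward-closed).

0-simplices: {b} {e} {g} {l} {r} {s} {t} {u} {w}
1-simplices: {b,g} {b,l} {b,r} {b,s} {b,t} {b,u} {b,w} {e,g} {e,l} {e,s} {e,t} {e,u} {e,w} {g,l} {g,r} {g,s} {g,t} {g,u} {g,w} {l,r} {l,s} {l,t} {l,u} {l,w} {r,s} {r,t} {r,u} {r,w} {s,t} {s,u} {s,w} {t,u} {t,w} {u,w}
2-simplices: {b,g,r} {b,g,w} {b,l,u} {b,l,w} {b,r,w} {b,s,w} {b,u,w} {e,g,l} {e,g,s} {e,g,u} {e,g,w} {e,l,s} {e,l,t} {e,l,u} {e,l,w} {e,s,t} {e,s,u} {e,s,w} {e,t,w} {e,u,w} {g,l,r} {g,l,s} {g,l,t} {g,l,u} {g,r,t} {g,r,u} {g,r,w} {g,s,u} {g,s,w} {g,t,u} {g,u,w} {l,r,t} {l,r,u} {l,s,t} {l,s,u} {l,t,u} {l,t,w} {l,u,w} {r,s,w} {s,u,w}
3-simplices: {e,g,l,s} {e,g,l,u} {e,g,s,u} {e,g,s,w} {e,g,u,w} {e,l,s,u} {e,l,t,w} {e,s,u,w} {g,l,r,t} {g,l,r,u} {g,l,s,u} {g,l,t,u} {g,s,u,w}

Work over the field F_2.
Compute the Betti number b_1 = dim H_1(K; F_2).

b_1=1

n_0=9 n_1=34 n_2=40 n_3=13  [Z2]
∂1: piv[bg,bl,br,bs,bt,bu,bw,eg] rk=8  ker:el,es,et,eu,ew,gl,gr,gs,gt,gu,gw,lr,ls,lt,lu,lw,rs,rt,ru,rw,st,su,sw,tu,tw,uw
∂2: piv[bgr,bgw,blu,blw,brw,bsw,buw,egl,egs,egu,egw,els,elt,elu,elw,est,esu,esw,etw,glr,glt,grt,gru,gtu,rsw] rk=25  ker:euw,gls,glu,grw,gsu,gsw,guw,lrt,lru,lst,lsu,ltu,ltw,luw,suw
∂3: piv[egls,eglu,egsu,egsw,eguw,elsu,eltw,esuw,glrt,glru,gltu] rk=11  ker:glsu,gsuw
b_1=(34−8)−25=1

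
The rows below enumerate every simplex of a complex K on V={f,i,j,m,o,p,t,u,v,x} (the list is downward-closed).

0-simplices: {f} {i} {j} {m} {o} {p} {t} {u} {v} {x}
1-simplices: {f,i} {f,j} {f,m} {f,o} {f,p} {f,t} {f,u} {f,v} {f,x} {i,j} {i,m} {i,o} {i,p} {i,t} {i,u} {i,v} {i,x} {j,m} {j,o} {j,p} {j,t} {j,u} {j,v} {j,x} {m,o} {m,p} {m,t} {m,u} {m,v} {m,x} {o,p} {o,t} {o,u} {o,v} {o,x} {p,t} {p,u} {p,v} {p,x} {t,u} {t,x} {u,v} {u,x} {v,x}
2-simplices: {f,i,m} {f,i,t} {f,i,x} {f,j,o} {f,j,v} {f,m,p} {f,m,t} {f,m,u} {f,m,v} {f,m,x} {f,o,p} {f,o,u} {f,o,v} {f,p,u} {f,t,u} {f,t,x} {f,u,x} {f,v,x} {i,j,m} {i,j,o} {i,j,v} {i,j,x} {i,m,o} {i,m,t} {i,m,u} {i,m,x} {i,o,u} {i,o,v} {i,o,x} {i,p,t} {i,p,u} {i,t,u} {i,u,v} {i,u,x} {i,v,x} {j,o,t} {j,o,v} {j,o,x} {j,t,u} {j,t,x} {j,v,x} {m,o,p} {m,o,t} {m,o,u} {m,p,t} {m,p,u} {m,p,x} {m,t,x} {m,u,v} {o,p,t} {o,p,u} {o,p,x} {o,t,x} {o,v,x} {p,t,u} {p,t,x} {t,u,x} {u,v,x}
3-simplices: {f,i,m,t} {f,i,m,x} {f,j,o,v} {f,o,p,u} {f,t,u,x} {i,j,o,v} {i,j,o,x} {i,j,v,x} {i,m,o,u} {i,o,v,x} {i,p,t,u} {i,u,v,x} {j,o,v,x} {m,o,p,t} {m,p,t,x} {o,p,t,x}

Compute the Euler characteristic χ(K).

χ(K)=8

n_0=10 n_1=44 n_2=58 n_3=16
χ=+10−44+58−16=8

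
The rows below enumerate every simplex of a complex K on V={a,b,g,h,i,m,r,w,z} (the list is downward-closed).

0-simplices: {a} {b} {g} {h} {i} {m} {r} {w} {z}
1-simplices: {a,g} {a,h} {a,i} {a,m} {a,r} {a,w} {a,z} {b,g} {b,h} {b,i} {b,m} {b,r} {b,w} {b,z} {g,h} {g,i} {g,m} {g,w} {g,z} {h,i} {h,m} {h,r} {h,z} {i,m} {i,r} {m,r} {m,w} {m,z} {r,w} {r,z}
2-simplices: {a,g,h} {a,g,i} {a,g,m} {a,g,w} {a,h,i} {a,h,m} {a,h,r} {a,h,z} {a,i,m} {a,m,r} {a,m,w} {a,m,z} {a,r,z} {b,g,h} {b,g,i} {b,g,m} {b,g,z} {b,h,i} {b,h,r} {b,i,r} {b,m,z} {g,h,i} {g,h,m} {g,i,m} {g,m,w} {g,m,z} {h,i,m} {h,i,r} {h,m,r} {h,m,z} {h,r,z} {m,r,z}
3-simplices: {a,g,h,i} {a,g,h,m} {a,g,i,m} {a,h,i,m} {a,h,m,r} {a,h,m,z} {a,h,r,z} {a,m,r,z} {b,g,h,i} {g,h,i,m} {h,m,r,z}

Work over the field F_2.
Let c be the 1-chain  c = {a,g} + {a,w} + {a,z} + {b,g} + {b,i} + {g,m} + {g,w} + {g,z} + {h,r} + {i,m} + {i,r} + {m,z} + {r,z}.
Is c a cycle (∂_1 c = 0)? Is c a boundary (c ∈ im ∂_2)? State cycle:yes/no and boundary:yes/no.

cycle:no boundary:no

n_0=9 n_1=30 n_2=32 n_3=11  [Z2]
∂1: piv[ag,ah,ai,am,ar,aw,az,bg] rk=8  ker:bh,bi,bm,br,bw,bz,gh,gi,gm,gw,gz,hi,hm,hr,hz,im,ir,mr,mw,mz,rw,rz
∂2: piv[agh,agi,agm,agw,ahi,ahm,ahr,ahz,aim,amr,amw,amz,arz,bgh,bgi,bgm,bgz,bhr,bir,bmz] rk=20  ker:bhi,ghi,ghm,gim,gmw,gmz,him,hir,hmr,hmz,hrz,mrz
∂3: piv[aghi,aghm,agim,ahim,ahmr,ahmz,ahrz,amrz,bghi] rk=9  ker:ghim,hmrz
∂1c = {a} + {g} + {h} + {i} + {m} + {r}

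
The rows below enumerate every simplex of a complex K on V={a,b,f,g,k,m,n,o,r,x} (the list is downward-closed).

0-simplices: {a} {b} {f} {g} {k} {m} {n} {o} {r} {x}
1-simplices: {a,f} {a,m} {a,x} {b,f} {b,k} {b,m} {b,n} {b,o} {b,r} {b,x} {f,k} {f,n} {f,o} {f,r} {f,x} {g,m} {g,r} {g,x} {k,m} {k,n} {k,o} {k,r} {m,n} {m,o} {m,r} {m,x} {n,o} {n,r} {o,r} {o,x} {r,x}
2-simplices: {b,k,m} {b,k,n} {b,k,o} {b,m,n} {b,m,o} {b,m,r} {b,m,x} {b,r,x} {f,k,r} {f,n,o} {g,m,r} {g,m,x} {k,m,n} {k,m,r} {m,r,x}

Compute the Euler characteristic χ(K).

χ(K)=-6

n_0=10 n_1=31 n_2=15
χ=+10−31+15=-6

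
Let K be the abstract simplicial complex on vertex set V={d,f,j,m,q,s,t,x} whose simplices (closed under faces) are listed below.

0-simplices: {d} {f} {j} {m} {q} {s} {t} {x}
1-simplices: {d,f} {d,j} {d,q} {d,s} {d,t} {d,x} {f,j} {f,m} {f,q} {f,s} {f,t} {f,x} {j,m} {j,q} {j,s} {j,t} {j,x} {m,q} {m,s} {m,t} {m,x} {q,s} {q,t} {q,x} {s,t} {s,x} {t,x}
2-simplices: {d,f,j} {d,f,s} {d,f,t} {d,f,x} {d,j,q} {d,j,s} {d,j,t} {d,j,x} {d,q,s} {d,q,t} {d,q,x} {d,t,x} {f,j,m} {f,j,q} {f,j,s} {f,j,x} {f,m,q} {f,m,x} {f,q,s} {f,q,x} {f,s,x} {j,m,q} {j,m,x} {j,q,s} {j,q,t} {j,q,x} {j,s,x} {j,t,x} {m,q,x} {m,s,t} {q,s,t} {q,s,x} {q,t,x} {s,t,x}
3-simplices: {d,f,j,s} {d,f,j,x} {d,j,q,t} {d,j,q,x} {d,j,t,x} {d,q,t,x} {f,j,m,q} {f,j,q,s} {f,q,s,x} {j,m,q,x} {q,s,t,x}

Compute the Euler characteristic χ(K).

χ(K)=4

n_0=8 n_1=27 n_2=34 n_3=11
χ=+8−27+34−11=4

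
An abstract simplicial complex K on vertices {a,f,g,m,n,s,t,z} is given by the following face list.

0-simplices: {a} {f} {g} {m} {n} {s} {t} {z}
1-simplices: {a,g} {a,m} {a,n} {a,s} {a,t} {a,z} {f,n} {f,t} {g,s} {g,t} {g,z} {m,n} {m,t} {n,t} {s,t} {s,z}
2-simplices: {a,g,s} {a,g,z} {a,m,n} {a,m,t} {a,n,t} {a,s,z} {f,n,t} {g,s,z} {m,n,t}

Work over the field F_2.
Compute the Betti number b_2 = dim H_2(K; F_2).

b_2=2

n_0=8 n_1=16 n_2=9  [Z2]
∂1: piv[ag,am,an,as,at,az,fn] rk=7  ker:ft,gs,gt,gz,mn,mt,nt,st,sz
∂2: piv[ags,agz,amn,amt,ant,asz,fnt] rk=7  ker:gsz,mnt
b_2=(9−7)−0=2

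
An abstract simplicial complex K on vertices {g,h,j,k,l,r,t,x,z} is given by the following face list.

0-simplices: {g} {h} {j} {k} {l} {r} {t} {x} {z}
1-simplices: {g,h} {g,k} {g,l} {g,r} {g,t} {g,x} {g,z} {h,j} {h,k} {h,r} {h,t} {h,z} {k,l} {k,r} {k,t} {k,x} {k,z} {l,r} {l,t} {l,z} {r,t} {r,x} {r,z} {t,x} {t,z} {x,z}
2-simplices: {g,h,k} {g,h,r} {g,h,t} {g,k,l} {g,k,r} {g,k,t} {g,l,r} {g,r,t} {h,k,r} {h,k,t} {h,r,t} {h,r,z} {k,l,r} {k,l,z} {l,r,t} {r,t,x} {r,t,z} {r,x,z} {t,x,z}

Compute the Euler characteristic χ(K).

n_0=9 n_1=26 n_2=19
χ=+9−26+19=2

χ(K)=2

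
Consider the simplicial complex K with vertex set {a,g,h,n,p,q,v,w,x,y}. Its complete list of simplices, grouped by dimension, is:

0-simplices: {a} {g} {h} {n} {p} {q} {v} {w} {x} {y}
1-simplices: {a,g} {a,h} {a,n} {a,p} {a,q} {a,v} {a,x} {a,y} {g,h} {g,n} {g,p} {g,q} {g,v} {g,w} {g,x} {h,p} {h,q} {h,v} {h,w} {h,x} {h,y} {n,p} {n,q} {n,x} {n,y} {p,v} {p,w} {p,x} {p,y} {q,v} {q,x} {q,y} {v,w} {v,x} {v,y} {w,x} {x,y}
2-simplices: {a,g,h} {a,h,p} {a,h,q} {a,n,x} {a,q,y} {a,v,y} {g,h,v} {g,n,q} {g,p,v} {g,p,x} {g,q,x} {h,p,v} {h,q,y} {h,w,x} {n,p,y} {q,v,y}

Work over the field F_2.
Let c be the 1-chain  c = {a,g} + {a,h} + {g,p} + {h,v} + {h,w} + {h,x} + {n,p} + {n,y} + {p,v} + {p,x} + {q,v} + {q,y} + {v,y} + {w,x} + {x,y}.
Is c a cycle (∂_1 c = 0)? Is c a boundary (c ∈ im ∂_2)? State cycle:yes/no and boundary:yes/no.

cycle:yes boundary:no

n_0=10 n_1=37 n_2=16  [Z2]
∂1: piv[ag,ah,an,ap,aq,av,ax,ay,gw] rk=9  ker:gh,gn,gp,gq,gv,gx,hp,hq,hv,hw,hx,hy,np,nq,nx,ny,pv,pw,px,py,qv,qx,qy,vw,vx,vy,wx,xy
∂2: piv[agh,ahp,ahq,anx,aqy,avy,ghv,gnq,gpv,gpx,gqx,hpv,hqy,hwx,npy,qvy] rk=16
∂1c = 0
c vs im∂2: residual ≠ 0 ⇒ not boundary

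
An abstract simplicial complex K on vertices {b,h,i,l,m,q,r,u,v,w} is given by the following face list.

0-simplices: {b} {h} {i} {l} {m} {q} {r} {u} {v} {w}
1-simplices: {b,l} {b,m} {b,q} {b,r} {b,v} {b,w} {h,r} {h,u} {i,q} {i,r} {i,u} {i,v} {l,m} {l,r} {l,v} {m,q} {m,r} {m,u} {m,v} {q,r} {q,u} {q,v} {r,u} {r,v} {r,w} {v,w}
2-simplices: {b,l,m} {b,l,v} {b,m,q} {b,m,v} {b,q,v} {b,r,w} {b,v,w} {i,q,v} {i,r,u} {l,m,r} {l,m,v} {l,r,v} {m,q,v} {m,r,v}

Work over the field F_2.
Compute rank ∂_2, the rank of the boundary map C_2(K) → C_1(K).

n_0=10 n_1=26 n_2=14  [Z2]
∂1: piv[bl,bm,bq,br,bv,bw,hr,hu,iq] rk=9  ker:ir,iu,iv,lm,lr,lv,mq,mr,mu,mv,qr,qu,qv,ru,rv,rw,vw
∂2: piv[blm,blv,bmq,bmv,bqv,brw,bvw,iqv,iru,lmr,lrv] rk=11  ker:lmv,mqv,mrv
rk∂_2=11

rank∂_2=11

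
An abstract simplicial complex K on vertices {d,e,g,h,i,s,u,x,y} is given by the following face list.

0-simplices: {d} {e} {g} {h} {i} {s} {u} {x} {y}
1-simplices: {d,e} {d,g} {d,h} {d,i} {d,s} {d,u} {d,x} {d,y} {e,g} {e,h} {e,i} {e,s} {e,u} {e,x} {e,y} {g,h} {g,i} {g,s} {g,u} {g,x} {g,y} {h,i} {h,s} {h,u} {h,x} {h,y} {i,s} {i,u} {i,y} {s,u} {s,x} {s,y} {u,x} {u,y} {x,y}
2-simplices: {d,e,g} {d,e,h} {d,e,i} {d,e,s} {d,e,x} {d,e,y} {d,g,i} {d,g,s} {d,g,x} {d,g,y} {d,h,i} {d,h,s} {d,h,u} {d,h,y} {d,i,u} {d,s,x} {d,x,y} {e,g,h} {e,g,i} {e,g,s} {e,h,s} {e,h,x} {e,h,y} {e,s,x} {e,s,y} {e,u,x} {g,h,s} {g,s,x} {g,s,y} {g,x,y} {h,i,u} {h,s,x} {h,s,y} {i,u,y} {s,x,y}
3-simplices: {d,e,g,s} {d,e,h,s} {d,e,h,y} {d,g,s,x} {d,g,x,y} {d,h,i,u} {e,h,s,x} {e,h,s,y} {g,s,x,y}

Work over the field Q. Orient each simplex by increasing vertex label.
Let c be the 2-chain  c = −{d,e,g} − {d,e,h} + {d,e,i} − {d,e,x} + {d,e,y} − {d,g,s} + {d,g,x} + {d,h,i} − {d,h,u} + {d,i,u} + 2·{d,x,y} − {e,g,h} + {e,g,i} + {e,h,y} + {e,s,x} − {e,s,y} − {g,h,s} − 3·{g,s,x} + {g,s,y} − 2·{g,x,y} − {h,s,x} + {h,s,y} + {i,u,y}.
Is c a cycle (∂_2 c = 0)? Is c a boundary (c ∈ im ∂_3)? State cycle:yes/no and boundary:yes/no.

n_0=9 n_1=35 n_2=35 n_3=9  [Q]
∂1: piv[de,dg,dh,di,ds,du,dx,dy] rk=8  ker:eg,eh,ei,es,eu,ex,ey,gh,gi,gs,gu,gx,gy,hi,hs,hu,hx,hy,is,iu,iy,su,sx,sy,ux,uy,xy
∂2: piv[deg,deh,dei,des,dex,dey,dgi,dgs,dgx,dgy,dhi,dhs,dhu,dhy,diu,dsx,dxy,egh,ehx,esy,eux,iuy] rk=22  ker:egi,egs,ehs,ehy,esx,ghs,gsx,gsy,gxy,hiu,hsx,hsy,sxy
∂3: piv[degs,dehs,dehy,dgsx,dgxy,dhiu,ehsx,ehsy,gsxy] rk=9
∂2c = −{d,e} + {d,g} + {d,h} − {d,i} + {d,s} + 2·{d,x} − 3·{d,y} − {e,g} + {e,h} − 2·{e,x} + {e,y} − 2·{g,h} + {g,i} − 2·{g,s} + 2·{g,x} + {g,y} + {h,i} − {h,s} − {h,u} + {h,x} + 2·{i,u} − {i,y} − 3·{s,x} + {s,y} + {u,y}

cycle:no boundary:no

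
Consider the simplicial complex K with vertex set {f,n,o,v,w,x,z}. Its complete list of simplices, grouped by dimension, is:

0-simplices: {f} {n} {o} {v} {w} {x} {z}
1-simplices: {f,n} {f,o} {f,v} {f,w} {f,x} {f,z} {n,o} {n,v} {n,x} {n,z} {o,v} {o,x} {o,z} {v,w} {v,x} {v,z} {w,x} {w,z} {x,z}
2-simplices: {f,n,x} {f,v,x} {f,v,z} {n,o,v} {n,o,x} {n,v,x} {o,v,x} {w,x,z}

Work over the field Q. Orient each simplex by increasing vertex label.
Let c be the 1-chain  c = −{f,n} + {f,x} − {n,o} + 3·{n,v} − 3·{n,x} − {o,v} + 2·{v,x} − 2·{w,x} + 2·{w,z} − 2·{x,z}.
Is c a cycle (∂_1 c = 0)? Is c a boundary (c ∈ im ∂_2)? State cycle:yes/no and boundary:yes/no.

cycle:yes boundary:yes

n_0=7 n_1=19 n_2=8  [Q]
∂1: piv[fn,fo,fv,fw,fx,fz] rk=6  ker:no,nv,nx,nz,ov,ox,oz,vw,vx,vz,wx,wz,xz
∂2: piv[fnx,fvx,fvz,nov,nox,nvx,wxz] rk=7  ker:ovx
∂1c = 0
c vs im∂2: reduces to 0 ⇒ boundary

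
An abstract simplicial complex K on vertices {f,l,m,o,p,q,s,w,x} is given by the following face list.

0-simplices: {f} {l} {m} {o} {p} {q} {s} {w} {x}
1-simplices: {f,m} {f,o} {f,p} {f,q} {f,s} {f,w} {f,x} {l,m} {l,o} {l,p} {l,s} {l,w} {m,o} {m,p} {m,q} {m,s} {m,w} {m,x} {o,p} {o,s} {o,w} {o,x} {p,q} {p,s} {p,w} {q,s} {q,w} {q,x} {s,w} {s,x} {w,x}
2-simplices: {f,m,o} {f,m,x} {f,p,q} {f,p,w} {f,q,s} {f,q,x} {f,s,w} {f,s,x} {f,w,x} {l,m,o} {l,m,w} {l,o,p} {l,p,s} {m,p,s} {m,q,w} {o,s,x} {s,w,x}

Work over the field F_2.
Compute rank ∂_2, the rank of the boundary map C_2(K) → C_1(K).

n_0=9 n_1=31 n_2=17  [Z2]
∂1: piv[fm,fo,fp,fq,fs,fw,fx,lm] rk=8  ker:lo,lp,ls,lw,mo,mp,mq,ms,mw,mx,op,os,ow,ox,pq,ps,pw,qs,qw,qx,sw,sx,wx
∂2: piv[fmo,fmx,fpq,fpw,fqs,fqx,fsw,fsx,fwx,lmo,lmw,lop,lps,mps,mqw,osx] rk=16  ker:swx
rk∂_2=16

rank∂_2=16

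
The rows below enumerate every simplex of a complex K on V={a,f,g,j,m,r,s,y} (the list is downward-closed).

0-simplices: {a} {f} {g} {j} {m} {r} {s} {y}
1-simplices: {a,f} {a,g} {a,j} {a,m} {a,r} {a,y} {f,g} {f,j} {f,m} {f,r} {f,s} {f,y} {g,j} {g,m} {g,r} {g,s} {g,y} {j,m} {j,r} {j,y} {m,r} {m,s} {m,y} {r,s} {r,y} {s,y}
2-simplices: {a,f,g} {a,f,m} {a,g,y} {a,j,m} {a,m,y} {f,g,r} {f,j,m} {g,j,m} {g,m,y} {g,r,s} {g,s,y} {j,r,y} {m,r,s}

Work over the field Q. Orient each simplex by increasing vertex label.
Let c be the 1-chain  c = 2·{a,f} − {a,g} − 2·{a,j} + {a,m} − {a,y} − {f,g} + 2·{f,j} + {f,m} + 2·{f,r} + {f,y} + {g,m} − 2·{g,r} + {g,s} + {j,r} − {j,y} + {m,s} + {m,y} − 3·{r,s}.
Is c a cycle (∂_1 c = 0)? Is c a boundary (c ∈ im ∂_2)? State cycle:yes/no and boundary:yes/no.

cycle:no boundary:no

n_0=8 n_1=26 n_2=13  [Q]
∂1: piv[af,ag,aj,am,ar,ay,fs] rk=7  ker:fg,fj,fm,fr,fy,gj,gm,gr,gs,gy,jm,jr,jy,mr,ms,my,rs,ry,sy
∂2: piv[afg,afm,agy,ajm,amy,fgr,fjm,gjm,gmy,grs,gsy,jry,mrs] rk=13
∂1c = {a} − 3·{f} − 2·{g} + {m} + 4·{r} − {s}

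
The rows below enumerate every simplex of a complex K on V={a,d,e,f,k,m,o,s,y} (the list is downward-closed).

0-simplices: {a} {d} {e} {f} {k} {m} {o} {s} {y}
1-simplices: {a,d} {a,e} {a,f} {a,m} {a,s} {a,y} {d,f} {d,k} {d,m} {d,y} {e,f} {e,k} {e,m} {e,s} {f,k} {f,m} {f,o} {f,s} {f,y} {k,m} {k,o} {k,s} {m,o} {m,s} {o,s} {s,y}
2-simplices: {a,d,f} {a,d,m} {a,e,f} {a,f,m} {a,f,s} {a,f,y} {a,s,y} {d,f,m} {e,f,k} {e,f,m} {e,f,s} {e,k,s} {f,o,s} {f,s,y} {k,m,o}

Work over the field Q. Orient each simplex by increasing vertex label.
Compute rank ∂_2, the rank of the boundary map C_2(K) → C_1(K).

n_0=9 n_1=26 n_2=15  [Q]
∂1: piv[ad,ae,af,am,as,ay,dk,fo] rk=8  ker:df,dm,dy,ef,ek,em,es,fk,fm,fs,fy,km,ko,ks,mo,ms,os,sy
∂2: piv[adf,adm,aef,afm,afs,afy,asy,efk,efm,efs,eks,fos,kmo] rk=13  ker:dfm,fsy
rk∂_2=13

rank∂_2=13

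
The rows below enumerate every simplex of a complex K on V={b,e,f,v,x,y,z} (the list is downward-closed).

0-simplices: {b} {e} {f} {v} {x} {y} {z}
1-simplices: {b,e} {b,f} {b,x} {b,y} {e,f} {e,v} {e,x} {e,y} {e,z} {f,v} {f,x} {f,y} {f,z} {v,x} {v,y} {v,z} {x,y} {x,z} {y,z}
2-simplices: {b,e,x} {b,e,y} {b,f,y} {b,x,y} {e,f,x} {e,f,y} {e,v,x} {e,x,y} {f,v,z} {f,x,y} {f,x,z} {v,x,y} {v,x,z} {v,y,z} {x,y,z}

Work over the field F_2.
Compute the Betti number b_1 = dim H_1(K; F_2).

b_1=1

n_0=7 n_1=19 n_2=15  [Z2]
∂1: piv[be,bf,bx,by,ev,ez] rk=6  ker:ef,ex,ey,fv,fx,fy,fz,vx,vy,vz,xy,xz,yz
∂2: piv[bex,bey,bfy,bxy,efx,efy,evx,fvz,fxz,vxy,vxz,vyz] rk=12  ker:exy,fxy,xyz
b_1=(19−6)−12=1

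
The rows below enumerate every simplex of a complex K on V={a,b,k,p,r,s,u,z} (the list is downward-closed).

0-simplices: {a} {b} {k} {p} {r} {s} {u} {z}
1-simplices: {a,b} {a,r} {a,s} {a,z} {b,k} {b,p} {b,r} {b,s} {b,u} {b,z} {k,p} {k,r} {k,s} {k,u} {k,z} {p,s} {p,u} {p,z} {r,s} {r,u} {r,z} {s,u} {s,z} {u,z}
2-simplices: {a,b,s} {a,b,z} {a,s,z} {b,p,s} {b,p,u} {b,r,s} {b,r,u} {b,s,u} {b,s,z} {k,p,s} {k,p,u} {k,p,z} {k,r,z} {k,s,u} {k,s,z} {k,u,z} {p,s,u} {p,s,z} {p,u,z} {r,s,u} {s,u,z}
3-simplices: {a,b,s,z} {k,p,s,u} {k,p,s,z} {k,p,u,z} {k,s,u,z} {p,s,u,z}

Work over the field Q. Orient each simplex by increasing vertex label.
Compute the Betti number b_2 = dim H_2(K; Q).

b_2=2

n_0=8 n_1=24 n_2=21 n_3=6  [Q]
∂1: piv[ab,ar,as,az,bk,bp,bu] rk=7  ker:br,bs,bz,kp,kr,ks,ku,kz,ps,pu,pz,rs,ru,rz,su,sz,uz
∂2: piv[abs,abz,asz,bps,bpu,brs,bru,bsu,kps,kpu,kpz,krz,ksz,kuz] rk=14  ker:bsz,ksu,psu,psz,puz,rsu,suz
∂3: piv[absz,kpsu,kpsz,kpuz,ksuz] rk=5  ker:psuz
b_2=(21−14)−5=2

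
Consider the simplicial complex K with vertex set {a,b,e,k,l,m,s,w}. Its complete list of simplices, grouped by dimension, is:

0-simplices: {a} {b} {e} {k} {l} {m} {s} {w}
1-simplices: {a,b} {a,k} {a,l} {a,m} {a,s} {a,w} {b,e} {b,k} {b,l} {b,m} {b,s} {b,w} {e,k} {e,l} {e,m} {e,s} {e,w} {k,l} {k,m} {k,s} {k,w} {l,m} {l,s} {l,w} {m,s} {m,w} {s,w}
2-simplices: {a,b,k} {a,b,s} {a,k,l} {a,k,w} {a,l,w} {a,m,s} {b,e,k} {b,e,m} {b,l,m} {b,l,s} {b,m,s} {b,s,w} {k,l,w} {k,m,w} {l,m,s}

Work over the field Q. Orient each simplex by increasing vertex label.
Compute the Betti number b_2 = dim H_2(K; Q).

n_0=8 n_1=27 n_2=15  [Q]
∂1: piv[ab,ak,al,am,as,aw,be] rk=7  ker:bk,bl,bm,bs,bw,ek,el,em,es,ew,kl,km,ks,kw,lm,ls,lw,ms,mw,sw
∂2: piv[abk,abs,akl,akw,alw,ams,bek,bem,blm,bls,bms,bsw,kmw] rk=13  ker:klw,lms
b_2=(15−13)−0=2

b_2=2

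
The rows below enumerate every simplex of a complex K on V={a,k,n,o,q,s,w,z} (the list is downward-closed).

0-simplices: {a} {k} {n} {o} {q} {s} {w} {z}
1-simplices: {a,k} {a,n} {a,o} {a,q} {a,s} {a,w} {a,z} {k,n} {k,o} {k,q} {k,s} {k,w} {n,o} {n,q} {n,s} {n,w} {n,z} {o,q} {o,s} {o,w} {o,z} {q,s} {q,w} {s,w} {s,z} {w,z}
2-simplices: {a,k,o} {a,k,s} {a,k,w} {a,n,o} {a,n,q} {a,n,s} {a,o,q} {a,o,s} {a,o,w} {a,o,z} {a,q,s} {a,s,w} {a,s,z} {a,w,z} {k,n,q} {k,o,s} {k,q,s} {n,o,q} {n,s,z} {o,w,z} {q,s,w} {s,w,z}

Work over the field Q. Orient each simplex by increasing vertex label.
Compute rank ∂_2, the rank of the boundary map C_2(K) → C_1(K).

rank∂_2=18

n_0=8 n_1=26 n_2=22  [Q]
∂1: piv[ak,an,ao,aq,as,aw,az] rk=7  ker:kn,ko,kq,ks,kw,no,nq,ns,nw,nz,oq,os,ow,oz,qs,qw,sw,sz,wz
∂2: piv[ako,aks,akw,ano,anq,ans,aoq,aos,aow,aoz,aqs,asw,asz,awz,knq,kqs,nsz,qsw] rk=18  ker:kos,noq,owz,swz
rk∂_2=18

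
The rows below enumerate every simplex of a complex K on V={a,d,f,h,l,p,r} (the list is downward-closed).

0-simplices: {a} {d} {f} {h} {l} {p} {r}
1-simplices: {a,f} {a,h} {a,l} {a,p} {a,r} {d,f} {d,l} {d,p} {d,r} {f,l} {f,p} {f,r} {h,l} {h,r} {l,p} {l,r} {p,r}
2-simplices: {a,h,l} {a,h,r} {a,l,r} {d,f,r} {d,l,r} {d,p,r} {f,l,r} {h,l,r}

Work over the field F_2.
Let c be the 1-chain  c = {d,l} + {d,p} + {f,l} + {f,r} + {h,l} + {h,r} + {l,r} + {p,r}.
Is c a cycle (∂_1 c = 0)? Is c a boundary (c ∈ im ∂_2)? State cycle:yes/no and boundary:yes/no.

n_0=7 n_1=17 n_2=8  [Z2]
∂1: piv[af,ah,al,ap,ar,df] rk=6  ker:dl,dp,dr,fl,fp,fr,hl,hr,lp,lr,pr
∂2: piv[ahl,ahr,alr,dfr,dlr,dpr,flr] rk=7  ker:hlr
∂1c = 0
c vs im∂2: reduces to 0 ⇒ boundary

cycle:yes boundary:yes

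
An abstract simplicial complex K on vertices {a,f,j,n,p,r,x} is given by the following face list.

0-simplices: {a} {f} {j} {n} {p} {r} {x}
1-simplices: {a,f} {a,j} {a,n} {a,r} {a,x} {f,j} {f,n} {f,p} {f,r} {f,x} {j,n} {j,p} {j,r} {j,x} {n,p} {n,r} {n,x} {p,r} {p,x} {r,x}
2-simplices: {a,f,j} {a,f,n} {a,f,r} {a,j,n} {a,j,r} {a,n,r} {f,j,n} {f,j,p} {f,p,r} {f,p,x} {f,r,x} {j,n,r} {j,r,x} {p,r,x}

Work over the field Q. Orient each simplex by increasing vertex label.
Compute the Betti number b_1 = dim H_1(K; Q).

n_0=7 n_1=20 n_2=14  [Q]
∂1: piv[af,aj,an,ar,ax,fp] rk=6  ker:fj,fn,fr,fx,jn,jp,jr,jx,np,nr,nx,pr,px,rx
∂2: piv[afj,afn,afr,ajn,ajr,anr,fjp,fpr,fpx,frx,jrx] rk=11  ker:fjn,jnr,prx
b_1=(20−6)−11=3

b_1=3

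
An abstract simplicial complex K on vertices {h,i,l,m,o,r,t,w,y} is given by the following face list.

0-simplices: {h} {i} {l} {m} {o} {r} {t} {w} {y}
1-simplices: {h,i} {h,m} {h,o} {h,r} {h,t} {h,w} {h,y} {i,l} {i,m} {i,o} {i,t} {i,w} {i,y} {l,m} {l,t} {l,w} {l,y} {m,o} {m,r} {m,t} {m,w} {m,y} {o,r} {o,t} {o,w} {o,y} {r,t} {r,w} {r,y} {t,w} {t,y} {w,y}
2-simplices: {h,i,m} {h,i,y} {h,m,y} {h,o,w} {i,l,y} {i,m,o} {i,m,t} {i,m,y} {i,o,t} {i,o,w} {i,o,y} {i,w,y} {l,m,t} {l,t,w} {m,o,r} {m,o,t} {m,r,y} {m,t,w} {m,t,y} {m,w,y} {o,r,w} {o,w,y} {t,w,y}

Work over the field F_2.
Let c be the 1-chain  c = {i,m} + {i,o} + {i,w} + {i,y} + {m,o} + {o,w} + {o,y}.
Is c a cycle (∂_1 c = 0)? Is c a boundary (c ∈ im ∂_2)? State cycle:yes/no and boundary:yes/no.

n_0=9 n_1=32 n_2=23  [Z2]
∂1: piv[hi,hm,ho,hr,ht,hw,hy,il] rk=8  ker:im,io,it,iw,iy,lm,lt,lw,ly,mo,mr,mt,mw,my,or,ot,ow,oy,rt,rw,ry,tw,ty,wy
∂2: piv[him,hiy,hmy,how,ily,imo,imt,iot,iow,ioy,iwy,lmt,ltw,mor,mry,mtw,mty,mwy,orw] rk=19  ker:imy,mot,owy,twy
∂1c = 0
c vs im∂2: reduces to 0 ⇒ boundary

cycle:yes boundary:yes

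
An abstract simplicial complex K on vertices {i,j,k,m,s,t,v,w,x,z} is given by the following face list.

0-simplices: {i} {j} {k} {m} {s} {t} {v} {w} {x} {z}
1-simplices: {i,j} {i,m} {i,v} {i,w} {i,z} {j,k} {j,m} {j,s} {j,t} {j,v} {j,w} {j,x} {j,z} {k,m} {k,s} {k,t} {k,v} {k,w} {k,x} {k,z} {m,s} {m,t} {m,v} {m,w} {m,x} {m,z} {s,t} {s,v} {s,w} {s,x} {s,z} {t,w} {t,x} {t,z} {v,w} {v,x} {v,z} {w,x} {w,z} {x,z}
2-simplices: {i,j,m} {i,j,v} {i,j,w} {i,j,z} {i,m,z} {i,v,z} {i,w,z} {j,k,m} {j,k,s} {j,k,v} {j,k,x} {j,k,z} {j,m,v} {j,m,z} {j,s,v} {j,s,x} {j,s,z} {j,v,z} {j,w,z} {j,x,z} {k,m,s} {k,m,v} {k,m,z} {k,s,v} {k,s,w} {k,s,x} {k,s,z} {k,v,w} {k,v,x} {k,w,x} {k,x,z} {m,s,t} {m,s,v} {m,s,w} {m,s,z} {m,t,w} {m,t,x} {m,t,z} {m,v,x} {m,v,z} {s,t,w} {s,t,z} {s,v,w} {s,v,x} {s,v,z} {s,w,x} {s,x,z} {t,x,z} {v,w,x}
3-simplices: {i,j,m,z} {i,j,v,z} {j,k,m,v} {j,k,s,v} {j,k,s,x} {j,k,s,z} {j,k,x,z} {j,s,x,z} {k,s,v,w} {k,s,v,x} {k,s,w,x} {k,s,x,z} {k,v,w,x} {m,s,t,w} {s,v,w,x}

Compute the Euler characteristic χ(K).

χ(K)=4

n_0=10 n_1=40 n_2=49 n_3=15
χ=+10−40+49−15=4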